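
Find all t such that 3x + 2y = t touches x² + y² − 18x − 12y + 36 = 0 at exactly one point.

The line touches the circle iff its distance from (9, 6) is 9:
|3·9 + 2·6 − t| / √13 = 9
|t − (39)| = 9√13.

t = 39 ± 9√13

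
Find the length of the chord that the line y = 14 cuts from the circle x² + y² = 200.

From the line, y = 14. Substituting:
x² − 4 = 0
x = 2 or x = −2, giving (2, 14) and (−2, 14).
|(2, 14) − (−2, 14)| = √((4)² + (0)²) = 4.

4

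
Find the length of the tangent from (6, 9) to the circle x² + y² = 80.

√37

The centre is (0, 0) and r = 4√5. The square of the distance from P to the centre is 36 + 81 = 117.
The tangent meets the radius at right angles, so tangent² = |PO|² − r² = 117 − 80 = 37.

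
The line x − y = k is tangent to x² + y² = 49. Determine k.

k = ±7√2

Tangency holds when the distance from the centre (0, 0) to the line equals the radius 7:
|1·0 − 1·0 − k| / √2 = 7
|k| = 7√2.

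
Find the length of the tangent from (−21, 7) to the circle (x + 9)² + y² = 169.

With centre O = (−9, 0), |OP|² = 193 and r² = 169.
Power of the point: PT² = |PO|² − r² = 24, so PT = 2√6.

2√6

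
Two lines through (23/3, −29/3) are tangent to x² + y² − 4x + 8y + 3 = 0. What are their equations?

4x + y = 21 and x + 4y = −31

Let a tangent through (23/3, −29/3) have slope m. Its distance from (2, −4) must equal √17:
[m·(−17/3) − (17/3)]² = 17(m² + 1)
4m² + 17m + 4 = 0, so m = −4 or m = −1/4.
With m = −4: 4x + y = 21. With m = −1/4: x + 4y = −31.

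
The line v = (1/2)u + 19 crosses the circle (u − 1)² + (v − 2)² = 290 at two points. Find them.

(−12, 13) and (0, 19)

Substitute v = (38 + u)/2:
5u² + 60u = 0  ⟹  u² + 12u = 0
u = 0 or u = −12, giving (0, 19) and (−12, 13).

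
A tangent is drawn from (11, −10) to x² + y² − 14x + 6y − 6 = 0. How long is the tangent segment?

The centre is (7, −3) and r = 8. The square of the distance from P to the centre is 16 + 49 = 65.
The tangent meets the radius at right angles, so tangent² = |PO|² − r² = 65 − 64 = 1.

1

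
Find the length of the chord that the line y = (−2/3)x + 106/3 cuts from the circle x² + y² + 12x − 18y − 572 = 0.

Centre (−6, 9), r² = 689. Perpendicular distance d from centre to line = |−91| / √13 = 91/√13.
Chord = 2√(r² − d²) = 2·√(52) = 4√13.

4√13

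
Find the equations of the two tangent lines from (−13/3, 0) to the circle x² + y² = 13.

A line y − (0) = m(x − (−13/3)) is tangent when its distance from (0, 0) is √13:
[m·(13/3) − (0)]² = 13(m² + 1)
4m² − 9 = 0, so m = −3/2 or m = 3/2.
With m = −3/2: 3x + 2y = −13. With m = 3/2: 3x − 2y = −13.

3x + 2y = −13 and 3x − 2y = −13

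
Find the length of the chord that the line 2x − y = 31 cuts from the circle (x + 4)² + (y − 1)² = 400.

8√5

Substitute y = 2x − 31:
5x² − 120x + 640 = 0  ⟹  x² − 24x + 128 = 0
x = 16 or x = 8, giving (16, 1) and (8, −15).
Chord length = distance between (16, 1) and (8, −15) = √320 = 8√5.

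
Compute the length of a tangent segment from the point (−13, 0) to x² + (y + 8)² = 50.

With centre O = (0, −8), |OP|² = 233 and r² = 50.
By the tangent–radius right angle, tangent length = √(|PO|² − r²) = √183.

√183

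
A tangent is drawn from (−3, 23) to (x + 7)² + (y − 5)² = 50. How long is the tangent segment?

Centre (−7, 5), r² = 50. |PO|² = (4)² + (18)² = 340.
By the tangent–radius right angle, tangent length = √(|PO|² − r²) = √290.

√290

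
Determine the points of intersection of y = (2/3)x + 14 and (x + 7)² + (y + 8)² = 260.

Express y = (42 + 2x)/3 and substitute into the circle:
13x² + 390x + 2457 = 0  ⟹  x² + 30x + 189 = 0
x = −9 or x = −21, giving (−9, 8) and (−21, 0).

(−21, 0) and (−9, 8)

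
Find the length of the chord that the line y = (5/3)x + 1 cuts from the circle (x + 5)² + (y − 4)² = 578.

Centre (−5, 4), r² = 578. Perpendicular distance d from centre to line = |−34| / √34 = 34/√34.
Half the chord is √(r² − d²) = √(544), so the full chord is 8√34.

8√34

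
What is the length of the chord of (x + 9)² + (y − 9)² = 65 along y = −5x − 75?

√26

The distance from (−9, 9) to the line is 39/√26, and r² = 65.
Half the chord is √(r² − d²) = √(13/2), so the full chord is √26.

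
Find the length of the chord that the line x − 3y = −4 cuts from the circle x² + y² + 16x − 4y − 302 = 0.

The distance from (−8, 2) to the line is 10/√10, and r² = 370.
Half the chord is √(r² − d²) = √(360), so the full chord is 12√10.

12√10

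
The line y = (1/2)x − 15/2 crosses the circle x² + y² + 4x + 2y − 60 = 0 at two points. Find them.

From the line, y = (−15 + x)/2. Substituting:
5x² − 10x − 75 = 0  ⟹  x² − 2x − 15 = 0
x = 5 or x = −3, giving (5, −5) and (−3, −9).

(−3, −9) and (5, −5)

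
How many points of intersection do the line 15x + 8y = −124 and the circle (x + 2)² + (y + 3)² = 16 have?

0

Substituting the line into the circle gives 289x² + 3256x + 9232 = 0.
Δ = 10601536 − 10672192 = −70656.
No real roots: the line does not meet the circle.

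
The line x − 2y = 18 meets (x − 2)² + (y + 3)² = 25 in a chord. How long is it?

2√5

Centre (2, −3), r² = 25. Perpendicular distance d from centre to line = |−10| / √5 = 10/√5.
Half the chord is √(r² − d²) = √(5), so the full chord is 2√5.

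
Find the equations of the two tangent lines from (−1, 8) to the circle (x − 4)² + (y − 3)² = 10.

Write the tangent as mx − y + (8 − m·(−1)) = 0 and set its distance from the centre to √10:
(5m − (−5))² = 10(m² + 1)
3m² + 10m + 3 = 0, so m = −1/3 or m = −3.
With m = −1/3: x + 3y = 23. With m = −3: 3x + y = 5.

x + 3y = 23 and 3x + y = 5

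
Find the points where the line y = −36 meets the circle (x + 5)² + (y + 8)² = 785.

(−6, −36) and (−4, −36)

From the line, y = −36. Substituting:
x² + 10x + 24 = 0
x = −4 or x = −6, giving (−4, −36) and (−6, −36).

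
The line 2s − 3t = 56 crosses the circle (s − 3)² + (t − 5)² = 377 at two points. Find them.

From the line, t = (−56 + 2s)/3. Substituting:
13s² − 338s + 1729 = 0  ⟹  s² − 26s + 133 = 0
s = 19 or s = 7, giving (19, −6) and (7, −14).

(7, −14) and (19, −6)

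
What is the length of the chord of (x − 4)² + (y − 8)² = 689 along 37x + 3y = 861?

√1378

Centre (4, 8), r² = 689. Perpendicular distance d from centre to line = |−689| / √1378 = 689/√1378.
Half the chord is √(r² − d²) = √(689/2), so the full chord is √1378.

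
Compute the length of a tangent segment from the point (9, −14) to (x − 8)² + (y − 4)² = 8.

√317

Centre (8, 4), r² = 8. |PO|² = (1)² + (−18)² = 325.
By the tangent–radius right angle, tangent length = √(|PO|² − r²) = √317.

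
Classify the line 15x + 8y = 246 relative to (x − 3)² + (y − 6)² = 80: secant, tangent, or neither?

Centre (3, 6), r² = 80. Distance² from centre to line = (−153)²/289 = 81.
Since d² > r², the line lies outside the circle.

neither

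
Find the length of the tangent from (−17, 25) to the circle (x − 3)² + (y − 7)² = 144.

2√145

The centre is (3, 7) and r = 12. The square of the distance from P to the centre is 400 + 324 = 724.
The tangent meets the radius at right angles, so tangent² = |PO|² − r² = 724 − 144 = 580.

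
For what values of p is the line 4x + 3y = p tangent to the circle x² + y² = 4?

p = −10 or p = 10

The line touches the circle iff its distance from (0, 0) is 2:
|4·0 + 3·0 − p| / √25 = 2
|p| = 2·5, so p = 10 or p = −10.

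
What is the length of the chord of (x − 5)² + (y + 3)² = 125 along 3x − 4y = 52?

Centre (5, −3), r² = 125. Perpendicular distance d from centre to line = |−25| / √25 = 25/√25.
Chord = 2√(r² − d²) = 2·√(100) = 20.

20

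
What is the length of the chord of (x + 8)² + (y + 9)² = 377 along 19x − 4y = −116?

From the line, y = (116 + 19x)/4. Substituting:
377x² + 6032x + 18096 = 0  ⟹  x² + 16x + 48 = 0
x = −4 or x = −12, giving (−4, 10) and (−12, −28).
Chord length = distance between (−4, 10) and (−12, −28) = √1508 = 2√377.

2√377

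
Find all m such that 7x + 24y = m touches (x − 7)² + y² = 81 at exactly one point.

For a tangent, require d(centre, line) = r = 9.
|7·7 + 24·0 − m| / √625 = 9
|m − (49)| = 9·25, so m = 274 or m = −176.

m = −176 or m = 274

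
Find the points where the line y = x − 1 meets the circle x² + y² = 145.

(−8, −9) and (9, 8)

Substitute y = x − 1:
2x² − 2x − 144 = 0  ⟹  x² − x − 72 = 0
x = 9 or x = −8, giving (9, 8) and (−8, −9).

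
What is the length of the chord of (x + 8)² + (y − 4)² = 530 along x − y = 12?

22√2

Express y = x − 12 and substitute into the circle:
2x² − 16x − 210 = 0  ⟹  x² − 8x − 105 = 0
x = 15 or x = −7, giving (15, 3) and (−7, −19).
Chord length = distance between (15, 3) and (−7, −19) = √968 = 22√2.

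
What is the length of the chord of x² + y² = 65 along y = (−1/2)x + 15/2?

Express y = (15 − x)/2 and substitute into the circle:
5x² − 30x − 35 = 0  ⟹  x² − 6x − 7 = 0
x = 7 or x = −1, giving (7, 4) and (−1, 8).
Chord length = distance between (7, 4) and (−1, 8) = √80 = 4√5.

4√5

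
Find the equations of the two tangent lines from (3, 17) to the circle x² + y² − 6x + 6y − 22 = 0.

A line y − (17) = m(x − (3)) is tangent when its distance from (3, −3) is 2√10:
[m·(0) − (−20)]² = 40(m² + 1)
m² − 9 = 0, so m = −3 or m = 3.
With m = −3: 3x + y = 26. With m = 3: 3x − y = −8.

3x + y = 26 and 3x − y = −8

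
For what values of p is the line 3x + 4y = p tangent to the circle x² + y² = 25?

p = −25 or p = 25

Tangency holds when the distance from the centre (0, 0) to the line equals the radius 5:
|3·0 + 4·0 − p| / √25 = 5
|p| = 5·5, so p = 25 or p = −25.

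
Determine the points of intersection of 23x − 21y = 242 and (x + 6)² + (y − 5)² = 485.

Express y = (−242 + 23x)/21 and substitute into the circle:
970x² − 10670x − 77600 = 0  ⟹  x² − 11x − 80 = 0
x = 16 or x = −5, giving (16, 6) and (−5, −17).

(−5, −17) and (16, 6)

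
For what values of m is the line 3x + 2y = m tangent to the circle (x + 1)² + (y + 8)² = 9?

m = −19 ± 3√13

Tangency holds when the distance from the centre (−1, −8) to the line equals the radius 3:
|3·(−1) + 2·(−8) − m| / √13 = 3
|m − (−19)| = 3√13.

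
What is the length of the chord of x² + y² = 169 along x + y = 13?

13√2

The distance from (0, 0) to the line is 13/√2, and r² = 169.
Half the chord is √(r² − d²) = √(169/2), so the full chord is 13√2.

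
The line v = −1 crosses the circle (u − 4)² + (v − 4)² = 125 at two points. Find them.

From the line, v = −1. Substituting:
u² − 8u − 84 = 0
u = 14 or u = −6, giving (14, −1) and (−6, −1).

(−6, −1) and (14, −1)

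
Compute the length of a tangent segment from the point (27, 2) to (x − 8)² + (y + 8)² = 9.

The centre is (8, −8) and r = 3. The square of the distance from P to the centre is 361 + 100 = 461.
Power of the point: PT² = |PO|² − r² = 452, so PT = 2√113.

2√113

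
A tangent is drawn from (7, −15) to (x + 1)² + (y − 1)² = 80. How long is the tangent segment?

Centre (−1, 1), r² = 80. |PO|² = (8)² + (−16)² = 320.
The tangent meets the radius at right angles, so tangent² = |PO|² − r² = 320 − 80 = 240.

4√15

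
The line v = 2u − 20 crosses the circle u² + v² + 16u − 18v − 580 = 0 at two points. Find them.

From the line, v = 2u − 20. Substituting:
5u² − 100u + 180 = 0  ⟹  u² − 20u + 36 = 0
u = 18 or u = 2, giving (18, 16) and (2, −16).

(2, −16) and (18, 16)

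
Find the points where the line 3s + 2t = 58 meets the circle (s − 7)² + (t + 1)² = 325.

(8, 17) and (24, −7)

Substitute t = (58 − 3s)/2:
13s² − 416s + 2496 = 0  ⟹  s² − 32s + 192 = 0
s = 24 or s = 8, giving (24, −7) and (8, 17).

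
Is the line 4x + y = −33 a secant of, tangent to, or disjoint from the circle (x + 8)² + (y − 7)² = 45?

secant

Substituting the line into the circle gives 17x² + 336x + 1619 = 0.
Discriminant = (336)² − 4·17·(1619) = 2804 > 0.
Two real roots: the line is a secant.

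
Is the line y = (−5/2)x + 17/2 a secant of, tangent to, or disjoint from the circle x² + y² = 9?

disjoint

Substituting the line into the circle gives 29x² − 170x + 253 = 0.
Δ = 28900 − 29348 = −448.
No real roots: the line does not meet the circle.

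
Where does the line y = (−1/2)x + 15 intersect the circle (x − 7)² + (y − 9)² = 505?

Express y = (30 − x)/2 and substitute into the circle:
5x² − 80x − 1680 = 0  ⟹  x² − 16x − 336 = 0
x = 28 or x = −12, giving (28, 1) and (−12, 21).

(−12, 21) and (28, 1)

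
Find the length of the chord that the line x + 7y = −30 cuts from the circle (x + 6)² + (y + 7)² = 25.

Express y = (−30 − x)/7 and substitute into the circle:
50x² + 550x + 900 = 0  ⟹  x² + 11x + 18 = 0
x = −2 or x = −9, giving (−2, −4) and (−9, −3).
|(−2, −4) − (−9, −3)| = √((7)² + (−1)²) = 5√2.

5√2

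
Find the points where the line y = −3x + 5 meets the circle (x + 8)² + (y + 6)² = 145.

From the line, y = −3x + 5. Substituting:
10x² − 50x + 40 = 0  ⟹  x² − 5x + 4 = 0
x = 4 or x = 1, giving (4, −7) and (1, 2).

(1, 2) and (4, −7)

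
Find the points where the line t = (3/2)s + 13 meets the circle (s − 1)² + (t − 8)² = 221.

(−10, −2) and (6, 22)

From the line, t = (26 + 3s)/2. Substituting:
13s² + 52s − 780 = 0  ⟹  s² + 4s − 60 = 0
s = 6 or s = −10, giving (6, 22) and (−10, −2).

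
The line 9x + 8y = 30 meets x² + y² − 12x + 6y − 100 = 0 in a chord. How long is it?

Centre (6, −3), r² = 145. Perpendicular distance d from centre to line = |0| / √145 = 0/√145.
Half the chord is √(r² − d²) = √(145), so the full chord is 2√145.

2√145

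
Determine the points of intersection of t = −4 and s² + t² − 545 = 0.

From the line, t = −4. Substituting:
s² − 529 = 0
s = 23 or s = −23, giving (23, −4) and (−23, −4).

(−23, −4) and (23, −4)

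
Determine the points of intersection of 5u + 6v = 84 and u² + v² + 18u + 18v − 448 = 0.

(0, 14) and (12, 4)

From the line, v = (84 − 5u)/6. Substituting:
61u² − 732u = 0  ⟹  u² − 12u = 0
u = 12 or u = 0, giving (12, 4) and (0, 14).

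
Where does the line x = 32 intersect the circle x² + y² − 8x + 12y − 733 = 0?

The line gives x = 32. Substituting into the circle:
y² + 12y + 35 = 0
y = −5 or y = −7, giving (32, −5) and (32, −7).

(32, −7) and (32, −5)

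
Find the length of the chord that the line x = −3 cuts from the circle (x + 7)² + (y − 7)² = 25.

6

The distance from (−7, 7) to the line is 4, and r² = 25.
Chord = 2√(r² − d²) = 2·√(9) = 6.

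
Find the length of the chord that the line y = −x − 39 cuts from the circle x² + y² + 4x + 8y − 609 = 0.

13√2

Substitute y = −x − 39:
2x² + 74x + 600 = 0  ⟹  x² + 37x + 300 = 0
x = −12 or x = −25, giving (−12, −27) and (−25, −14).
|(−12, −27) − (−25, −14)| = √((13)² + (−13)²) = 13√2.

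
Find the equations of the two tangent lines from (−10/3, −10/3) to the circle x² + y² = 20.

Let a tangent through (−10/3, −10/3) have slope m. Its distance from (0, 0) must equal 2√5:
(10/3m − (10/3))² = 20(m² + 1)
2m² + 5m + 2 = 0, so m = −2 or m = −1/2.
With m = −2: 2x + y = −10. With m = −1/2: x + 2y = −10.

2x + y = −10 and x + 2y = −10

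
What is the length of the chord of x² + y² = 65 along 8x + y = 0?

From the line, y = −8x. Substituting:
65x² − 65 = 0  ⟹  x² − 1 = 0
x = 1 or x = −1, giving (1, −8) and (−1, 8).
Chord length = distance between (1, −8) and (−1, 8) = √260 = 2√65.

2√65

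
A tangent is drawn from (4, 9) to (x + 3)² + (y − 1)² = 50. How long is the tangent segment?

3√7

With centre O = (−3, 1), |OP|² = 113 and r² = 50.
Power of the point: PT² = |PO|² − r² = 63, so PT = 3√7.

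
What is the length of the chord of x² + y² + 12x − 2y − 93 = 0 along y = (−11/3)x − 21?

2√130

Centre (−6, 1), r² = 130. Perpendicular distance d from centre to line = |0| / √130 = 0/√130.
Half the chord is √(r² − d²) = √(130), so the full chord is 2√130.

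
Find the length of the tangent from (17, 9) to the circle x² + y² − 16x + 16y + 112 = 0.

With centre O = (8, −8), |OP|² = 370 and r² = 16.
Power of the point: PT² = |PO|² − r² = 354, so PT = √354.

√354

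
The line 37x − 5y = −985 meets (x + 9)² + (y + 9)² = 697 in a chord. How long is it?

√1394

The distance from (−9, −9) to the line is 697/√1394, and r² = 697.
Chord = 2√(r² − d²) = 2·√(697/2) = √1394.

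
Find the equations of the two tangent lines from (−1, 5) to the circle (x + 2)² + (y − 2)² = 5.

2x + y = 3 and x − 2y = −11

Write the tangent as mx − y + (5 − m·(−1)) = 0 and set its distance from the centre to √5:
[m·(−1) − (−3)]² = 5(m² + 1)
2m² + 3m − 2 = 0, so m = −2 or m = 1/2.
With m = −2: 2x + y = 3. With m = 1/2: x − 2y = −11.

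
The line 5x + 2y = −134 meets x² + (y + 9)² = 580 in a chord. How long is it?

4√29

Substitute y = (−134 − 5x)/2:
29x² + 1160x + 11136 = 0  ⟹  x² + 40x + 384 = 0
x = −16 or x = −24, giving (−16, −27) and (−24, −7).
Chord length = distance between (−16, −27) and (−24, −7) = √464 = 4√29.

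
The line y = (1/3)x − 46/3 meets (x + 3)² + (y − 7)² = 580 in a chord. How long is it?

6√10

Substitute y = (−46 + x)/3:
10x² − 80x − 650 = 0  ⟹  x² − 8x − 65 = 0
x = 13 or x = −5, giving (13, −11) and (−5, −17).
|(13, −11) − (−5, −17)| = √((18)² + (6)²) = 6√10.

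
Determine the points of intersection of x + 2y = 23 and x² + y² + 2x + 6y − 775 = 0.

(−17, 20) and (27, −2)

Substitute y = (23 − x)/2:
5x² − 50x − 2295 = 0  ⟹  x² − 10x − 459 = 0
x = 27 or x = −17, giving (27, −2) and (−17, 20).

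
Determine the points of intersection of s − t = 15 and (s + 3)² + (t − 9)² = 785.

(−4, −19) and (25, 10)

From the line, t = s − 15. Substituting:
2s² − 42s − 200 = 0  ⟹  s² − 21s − 100 = 0
s = 25 or s = −4, giving (25, 10) and (−4, −19).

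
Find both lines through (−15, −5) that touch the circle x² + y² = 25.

Let a tangent through (−15, −5) have slope m. Its distance from (0, 0) must equal 5:
[m·(15) − (5)]² = 25(m² + 1)
4m² − 3m = 0, so m = 0 or m = 3/4.
With m = 0: y = −5. With m = 3/4: 3x − 4y = −25.

y = −5 and 3x − 4y = −25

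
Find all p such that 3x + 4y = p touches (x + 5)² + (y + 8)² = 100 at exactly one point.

p = −97 or p = 3

The line touches the circle iff its distance from (−5, −8) is 10:
|3·(−5) + 4·(−8) − p| / √25 = 10
|p − (−47)| = 10·5, so p = 3 or p = −97.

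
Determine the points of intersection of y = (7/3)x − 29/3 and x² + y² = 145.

Substitute y = (−29 + 7x)/3:
58x² − 406x − 464 = 0  ⟹  x² − 7x − 8 = 0
x = 8 or x = −1, giving (8, 9) and (−1, −12).

(−1, −12) and (8, 9)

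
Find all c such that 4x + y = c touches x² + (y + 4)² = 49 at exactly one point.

c = −4 ± 7√17

The line touches the circle iff its distance from (0, −4) is 7:
|4·0 + 1·(−4) − c| / √17 = 7
|c − (−4)| = 7√17.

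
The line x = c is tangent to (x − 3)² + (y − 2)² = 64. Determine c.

c = −5 or c = 11

For a tangent, require d(centre, line) = r = 8.
|1·3 + 0·2 − c| / √1 = 8
|c − (3)| = 8, so c = 11 or c = −5.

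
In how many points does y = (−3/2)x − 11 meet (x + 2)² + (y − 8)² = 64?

0

d² = (3·(−2) + 2·8 − (−22))²/13 = 1024/13; r² = 64.
Since d² > r², the line lies outside the circle.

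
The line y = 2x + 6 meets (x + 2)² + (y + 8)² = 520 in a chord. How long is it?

20√5

Express y = 2x + 6 and substitute into the circle:
5x² + 60x − 320 = 0  ⟹  x² + 12x − 64 = 0
x = 4 or x = −16, giving (4, 14) and (−16, −26).
Chord length = distance between (4, 14) and (−16, −26) = √2000 = 20√5.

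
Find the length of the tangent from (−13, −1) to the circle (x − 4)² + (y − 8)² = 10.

With centre O = (4, 8), |OP|² = 370 and r² = 10.
Power of the point: PT² = |PO|² − r² = 360, so PT = 6√10.

6√10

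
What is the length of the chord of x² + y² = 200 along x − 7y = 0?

20√2

Centre (0, 0), r² = 200. Perpendicular distance d from centre to line = |0| / √50 = 0/√50.
Chord = 2√(r² − d²) = 2·√(200) = 20√2.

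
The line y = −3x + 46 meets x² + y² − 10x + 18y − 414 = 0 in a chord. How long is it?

12√10

The distance from (5, −9) to the line is 40/√10, and r² = 520.
Chord = 2√(r² − d²) = 2·√(360) = 12√10.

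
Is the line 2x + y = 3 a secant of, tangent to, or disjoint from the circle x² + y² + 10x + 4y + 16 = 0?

Substituting the line into the circle gives 5x² − 10x + 37 = 0.
Δ = 100 − 740 = −640.
No real roots: the line does not meet the circle.

disjoint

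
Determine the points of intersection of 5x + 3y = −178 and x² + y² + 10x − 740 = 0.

Express y = (−178 − 5x)/3 and substitute into the circle:
34x² + 1870x + 25024 = 0  ⟹  x² + 55x + 736 = 0
x = −23 or x = −32, giving (−23, −21) and (−32, −6).

(−32, −6) and (−23, −21)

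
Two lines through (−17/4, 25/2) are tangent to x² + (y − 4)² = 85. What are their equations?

Let a tangent through (−17/4, 25/2) have slope m. Its distance from (0, 4) must equal √85:
(17/4m − (−17/2))² = 85(m² + 1)
63m² − 68m + 12 = 0, so m = 2/9 or m = 6/7.
Through (−17/4, 25/2) these give 2x − 9y = −121 and 6x − 7y = −113.

2x − 9y = −121 and 6x − 7y = −113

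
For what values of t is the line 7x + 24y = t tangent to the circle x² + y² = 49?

The line touches the circle iff its distance from (0, 0) is 7:
|7·0 + 24·0 − t| / √625 = 7
|t| = 7·25, so t = 175 or t = −175.

t = −175 or t = 175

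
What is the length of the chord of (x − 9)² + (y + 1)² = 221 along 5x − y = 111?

3√26

Substitute y = 5x − 111:
26x² − 1118x + 11960 = 0  ⟹  x² − 43x + 460 = 0
x = 23 or x = 20, giving (23, 4) and (20, −11).
Chord length = distance between (23, 4) and (20, −11) = √234 = 3√26.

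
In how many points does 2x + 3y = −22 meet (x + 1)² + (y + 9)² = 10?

2

Substituting the line into the circle gives 13x² − 2x − 56 = 0.
Discriminant = (−2)² − 4·13·(−56) = 2916 > 0.
Two real roots: the line is a secant.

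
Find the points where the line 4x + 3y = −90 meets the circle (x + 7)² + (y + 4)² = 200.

(−21, −2) and (−9, −18)

Express y = (−90 − 4x)/3 and substitute into the circle:
25x² + 750x + 4725 = 0  ⟹  x² + 30x + 189 = 0
x = −9 or x = −21, giving (−9, −18) and (−21, −2).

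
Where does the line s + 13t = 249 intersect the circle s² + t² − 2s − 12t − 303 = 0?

Express t = (249 − s)/13 and substitute into the circle:
170s² − 680s − 28050 = 0  ⟹  s² − 4s − 165 = 0
s = 15 or s = −11, giving (15, 18) and (−11, 20).

(−11, 20) and (15, 18)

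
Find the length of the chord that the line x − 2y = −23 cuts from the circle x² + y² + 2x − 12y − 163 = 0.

The distance from (−1, 6) to the line is 10/√5, and r² = 200.
Half the chord is √(r² − d²) = √(180), so the full chord is 12√5.

12√5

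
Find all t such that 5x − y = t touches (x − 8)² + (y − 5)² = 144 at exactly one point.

t = 35 ± 12√26

Tangency holds when the distance from the centre (8, 5) to the line equals the radius 12:
|5·8 − 1·5 − t| / √26 = 12
|t − (35)| = 12√26.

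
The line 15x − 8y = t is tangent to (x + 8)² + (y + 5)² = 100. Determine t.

The line touches the circle iff its distance from (−8, −5) is 10:
|15·(−8) − 8·(−5) − t| / √289 = 10
|t − (−80)| = 10·17, so t = 90 or t = −250.

t = −250 or t = 90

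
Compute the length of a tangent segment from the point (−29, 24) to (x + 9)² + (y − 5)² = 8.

√753

The centre is (−9, 5) and r = 2√2. The square of the distance from P to the centre is 400 + 361 = 761.
By the tangent–radius right angle, tangent length = √(|PO|² − r²) = √753.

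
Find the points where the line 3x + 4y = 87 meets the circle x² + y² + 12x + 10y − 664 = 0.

Substitute y = (87 − 3x)/4:
25x² − 450x + 425 = 0  ⟹  x² − 18x + 17 = 0
x = 17 or x = 1, giving (17, 9) and (1, 21).

(1, 21) and (17, 9)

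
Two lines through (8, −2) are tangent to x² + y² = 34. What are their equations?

5x + 3y = 34 and 3x − 5y = 34

A line y − (−2) = m(x − (8)) is tangent when its distance from (0, 0) is √34:
[m·(−8) − (2)]² = 34(m² + 1)
15m² + 16m − 15 = 0, so m = −5/3 or m = 3/5.
Through (8, −2) these give 5x + 3y = 34 and 3x − 5y = 34.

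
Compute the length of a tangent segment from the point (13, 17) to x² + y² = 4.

Centre (0, 0), r² = 4. |PO|² = (13)² + (17)² = 458.
Power of the point: PT² = |PO|² − r² = 454, so PT = √454.

√454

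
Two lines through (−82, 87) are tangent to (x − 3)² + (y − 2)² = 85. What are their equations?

6x + 7y = 117 and 7x + 6y = −52

Let a tangent through (−82, 87) have slope m. Its distance from (3, 2) must equal √85:
[m·(85) − (−85)]² = 85(m² + 1)
42m² + 85m + 42 = 0, so m = −6/7 or m = −7/6.
Through (−82, 87) these give 6x + 7y = 117 and 7x + 6y = −52.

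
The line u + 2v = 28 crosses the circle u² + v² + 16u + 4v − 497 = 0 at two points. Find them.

Substitute v = (28 − u)/2:
5u² − 980 = 0  ⟹  u² − 196 = 0
u = 14 or u = −14, giving (14, 7) and (−14, 21).

(−14, 21) and (14, 7)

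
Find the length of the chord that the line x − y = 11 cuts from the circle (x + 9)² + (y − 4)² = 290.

2√2

Express y = x − 11 and substitute into the circle:
2x² − 12x + 16 = 0  ⟹  x² − 6x + 8 = 0
x = 4 or x = 2, giving (4, −7) and (2, −9).
Chord length = distance between (4, −7) and (2, −9) = √8 = 2√2.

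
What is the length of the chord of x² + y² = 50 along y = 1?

Express y = 1 and substitute into the circle:
x² − 49 = 0
x = 7 or x = −7, giving (7, 1) and (−7, 1).
|(7, 1) − (−7, 1)| = √((14)² + (0)²) = 14.

14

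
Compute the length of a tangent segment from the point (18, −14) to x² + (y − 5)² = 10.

15√3

With centre O = (0, 5), |OP|² = 685 and r² = 10.
By the tangent–radius right angle, tangent length = √(|PO|² − r²) = √675 = 15√3.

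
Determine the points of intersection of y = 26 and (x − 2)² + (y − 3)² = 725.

(−12, 26) and (16, 26)

Express y = 26 and substitute into the circle:
x² − 4x − 192 = 0
x = 16 or x = −12, giving (16, 26) and (−12, 26).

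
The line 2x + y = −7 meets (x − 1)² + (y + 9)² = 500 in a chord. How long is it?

20√5

Centre (1, −9), r² = 500. Perpendicular distance d from centre to line = |0| / √5 = 0/√5.
Chord = 2√(r² − d²) = 2·√(500) = 20√5.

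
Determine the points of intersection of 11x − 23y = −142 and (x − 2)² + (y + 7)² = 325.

From the line, y = (142 + 11x)/23. Substituting:
650x² + 4550x − 78000 = 0  ⟹  x² + 7x − 120 = 0
x = 8 or x = −15, giving (8, 10) and (−15, −1).

(−15, −1) and (8, 10)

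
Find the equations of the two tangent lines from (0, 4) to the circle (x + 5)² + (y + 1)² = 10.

A line y − (4) = m(x − (0)) is tangent when its distance from (−5, −1) is √10:
(−5m − (−5))² = 10(m² + 1)
3m² − 10m + 3 = 0, so m = 1/3 or m = 3.
With m = 1/3: x − 3y = −12. With m = 3: 3x − y = −4.

x − 3y = −12 and 3x − y = −4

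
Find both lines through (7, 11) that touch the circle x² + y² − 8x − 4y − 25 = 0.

2x + y = 25 and x − 2y = −15

A line y − (11) = m(x − (7)) is tangent when its distance from (4, 2) is 3√5:
[m·(−3) − (−9)]² = 45(m² + 1)
2m² + 3m − 2 = 0, so m = −2 or m = 1/2.
Through (7, 11) these give 2x + y = 25 and x − 2y = −15.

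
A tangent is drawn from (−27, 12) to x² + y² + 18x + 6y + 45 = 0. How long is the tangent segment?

With centre O = (−9, −3), |OP|² = 549 and r² = 45.
By the tangent–radius right angle, tangent length = √(|PO|² − r²) = √504 = 6√14.

6√14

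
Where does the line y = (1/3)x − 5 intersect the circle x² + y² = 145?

Substitute y = (−15 + x)/3:
10x² − 30x − 1080 = 0  ⟹  x² − 3x − 108 = 0
x = 12 or x = −9, giving (12, −1) and (−9, −8).

(−9, −8) and (12, −1)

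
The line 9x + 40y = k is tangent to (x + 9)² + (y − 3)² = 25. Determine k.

The line touches the circle iff its distance from (−9, 3) is 5:
|9·(−9) + 40·3 − k| / √1681 = 5
|k − (39)| = 5·41, so k = 244 or k = −166.

k = −166 or k = 244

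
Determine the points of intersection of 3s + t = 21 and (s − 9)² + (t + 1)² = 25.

Express t = −3s + 21 and substitute into the circle:
10s² − 150s + 540 = 0  ⟹  s² − 15s + 54 = 0
s = 9 or s = 6, giving (9, −6) and (6, 3).

(6, 3) and (9, −6)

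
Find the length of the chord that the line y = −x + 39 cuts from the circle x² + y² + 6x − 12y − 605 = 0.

Substitute y = −x + 39:
2x² − 60x + 448 = 0  ⟹  x² − 30x + 224 = 0
x = 16 or x = 14, giving (16, 23) and (14, 25).
Chord length = distance between (16, 23) and (14, 25) = √8 = 2√2.

2√2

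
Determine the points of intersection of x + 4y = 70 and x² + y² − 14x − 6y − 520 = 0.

From the line, y = (70 − x)/4. Substituting:
17x² − 340x − 5100 = 0  ⟹  x² − 20x − 300 = 0
x = 30 or x = −10, giving (30, 10) and (−10, 20).

(−10, 20) and (30, 10)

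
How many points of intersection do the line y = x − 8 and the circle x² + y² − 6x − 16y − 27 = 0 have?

2

Substituting the line into the circle gives 2x² − 38x + 165 = 0.
Δ = 1444 − 1320 = 124.
Two real roots: the line is a secant.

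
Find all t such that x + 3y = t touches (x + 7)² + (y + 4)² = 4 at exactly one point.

t = −19 ± 2√10

For a tangent, require d(centre, line) = r = 2.
|1·(−7) + 3·(−4) − t| / √10 = 2
|t − (−19)| = 2√10.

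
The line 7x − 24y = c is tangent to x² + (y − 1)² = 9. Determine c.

For a tangent, require d(centre, line) = r = 3.
|7·0 − 24·1 − c| / √625 = 3
|c − (−24)| = 3·25, so c = 51 or c = −99.

c = −99 or c = 51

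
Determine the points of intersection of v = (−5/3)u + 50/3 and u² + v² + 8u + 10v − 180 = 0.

From the line, v = (50 − 5u)/3. Substituting:
34u² − 578u + 2380 = 0  ⟹  u² − 17u + 70 = 0
u = 10 or u = 7, giving (10, 0) and (7, 5).

(7, 5) and (10, 0)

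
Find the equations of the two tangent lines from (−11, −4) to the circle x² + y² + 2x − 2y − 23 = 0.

y = −4 and 4x − 3y = −32

Let a tangent through (−11, −4) have slope m. Its distance from (−1, 1) must equal 5:
[m·(10) − (5)]² = 25(m² + 1)
3m² − 4m = 0, so m = 0 or m = 4/3.
With m = 0: y = −4. With m = 4/3: 4x − 3y = −32.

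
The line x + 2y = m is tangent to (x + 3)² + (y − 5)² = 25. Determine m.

m = 7 ± 5√5

For a tangent, require d(centre, line) = r = 5.
|1·(−3) + 2·5 − m| / √5 = 5
|m − (7)| = 5√5.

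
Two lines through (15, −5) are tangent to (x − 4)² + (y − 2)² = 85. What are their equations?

Let a tangent through (15, −5) have slope m. Its distance from (4, 2) must equal √85:
[m·(−11) − (7)]² = 85(m² + 1)
18m² + 77m − 18 = 0, so m = −9/2 or m = 2/9.
Through (15, −5) these give 9x + 2y = 125 and 2x − 9y = 75.

9x + 2y = 125 and 2x − 9y = 75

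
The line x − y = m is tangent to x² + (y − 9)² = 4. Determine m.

m = −9 ± 2√2

Tangency holds when the distance from the centre (0, 9) to the line equals the radius 2:
|1·0 − 1·9 − m| / √2 = 2
|m − (−9)| = 2√2.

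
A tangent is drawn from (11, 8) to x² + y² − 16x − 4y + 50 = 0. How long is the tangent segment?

Centre (8, 2), r² = 18. |PO|² = (3)² + (6)² = 45.
Power of the point: PT² = |PO|² − r² = 27, so PT = 3√3.

3√3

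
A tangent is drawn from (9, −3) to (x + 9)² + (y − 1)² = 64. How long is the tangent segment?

2√69

Centre (−9, 1), r² = 64. |PO|² = (18)² + (−4)² = 340.
The tangent meets the radius at right angles, so tangent² = |PO|² − r² = 340 − 64 = 276.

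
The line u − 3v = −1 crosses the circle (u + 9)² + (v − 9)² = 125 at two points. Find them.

Substitute v = (1 + u)/3:
10u² + 110u + 280 = 0  ⟹  u² + 11u + 28 = 0
u = −4 or u = −7, giving (−4, −1) and (−7, −2).

(−7, −2) and (−4, −1)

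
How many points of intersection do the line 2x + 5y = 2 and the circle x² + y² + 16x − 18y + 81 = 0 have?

Substituting the line into the circle gives 29x² + 572x + 1849 = 0.
Δ = 327184 − 214484 = 112700.
Two real roots: the line is a secant.

2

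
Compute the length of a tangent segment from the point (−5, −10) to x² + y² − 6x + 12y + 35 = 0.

With centre O = (3, −6), |OP|² = 80 and r² = 10.
By the tangent–radius right angle, tangent length = √(|PO|² − r²) = √70.

√70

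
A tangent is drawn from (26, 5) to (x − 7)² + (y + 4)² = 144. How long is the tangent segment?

The centre is (7, −4) and r = 12. The square of the distance from P to the centre is 361 + 81 = 442.
The tangent meets the radius at right angles, so tangent² = |PO|² − r² = 442 − 144 = 298.

√298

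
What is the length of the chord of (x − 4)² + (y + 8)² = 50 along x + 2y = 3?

The distance from (4, −8) to the line is 15/√5, and r² = 50.
Chord = 2√(r² − d²) = 2·√(5) = 2√5.

2√5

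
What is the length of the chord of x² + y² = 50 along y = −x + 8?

Centre (0, 0), r² = 50. Perpendicular distance d from centre to line = |−8| / √2 = 8/√2.
Half the chord is √(r² − d²) = √(18), so the full chord is 6√2.

6√2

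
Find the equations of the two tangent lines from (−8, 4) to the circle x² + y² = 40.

x − 3y = −20 and 3x + y = −20

Let a tangent through (−8, 4) have slope m. Its distance from (0, 0) must equal 2√10:
[m·(8) − (−4)]² = 40(m² + 1)
3m² + 8m − 3 = 0, so m = 1/3 or m = −3.
Through (−8, 4) these give x − 3y = −20 and 3x + y = −20.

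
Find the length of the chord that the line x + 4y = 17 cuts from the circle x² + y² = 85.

4√17

Substitute y = (17 − x)/4:
17x² − 34x − 1071 = 0  ⟹  x² − 2x − 63 = 0
x = 9 or x = −7, giving (9, 2) and (−7, 6).
|(9, 2) − (−7, 6)| = √((16)² + (−4)²) = 4√17.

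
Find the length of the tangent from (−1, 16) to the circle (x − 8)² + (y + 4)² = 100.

√381

With centre O = (8, −4), |OP|² = 481 and r² = 100.
The tangent meets the radius at right angles, so tangent² = |PO|² − r² = 481 − 100 = 381.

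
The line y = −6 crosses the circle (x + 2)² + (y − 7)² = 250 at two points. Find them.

(−11, −6) and (7, −6)

Express y = −6 and substitute into the circle:
x² + 4x − 77 = 0
x = 7 or x = −11, giving (7, −6) and (−11, −6).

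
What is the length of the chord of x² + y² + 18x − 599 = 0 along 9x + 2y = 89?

Substitute y = (89 − 9x)/2:
85x² − 1530x + 5525 = 0  ⟹  x² − 18x + 65 = 0
x = 13 or x = 5, giving (13, −14) and (5, 22).
Chord length = distance between (13, −14) and (5, 22) = √1360 = 4√85.

4√85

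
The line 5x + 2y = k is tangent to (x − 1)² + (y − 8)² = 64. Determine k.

For a tangent, require d(centre, line) = r = 8.
|5·1 + 2·8 − k| / √29 = 8
|k − (21)| = 8√29.

k = 21 ± 8√29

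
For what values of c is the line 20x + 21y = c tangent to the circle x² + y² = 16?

The line touches the circle iff its distance from (0, 0) is 4:
|20·0 + 21·0 − c| / √841 = 4
|c| = 4·29, so c = 116 or c = −116.

c = −116 or c = 116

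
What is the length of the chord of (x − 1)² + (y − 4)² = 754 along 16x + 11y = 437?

2√377

Centre (1, 4), r² = 754. Perpendicular distance d from centre to line = |−377| / √377 = 377/√377.
Half the chord is √(r² − d²) = √(377), so the full chord is 2√377.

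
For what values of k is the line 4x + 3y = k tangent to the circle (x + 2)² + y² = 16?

The line touches the circle iff its distance from (−2, 0) is 4:
|4·(−2) + 3·0 − k| / √25 = 4
|k − (−8)| = 4·5, so k = 12 or k = −28.

k = −28 or k = 12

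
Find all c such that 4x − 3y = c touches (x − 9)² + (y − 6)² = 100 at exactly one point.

Tangency holds when the distance from the centre (9, 6) to the line equals the radius 10:
|4·9 − 3·6 − c| / √25 = 10
|c − (18)| = 10·5, so c = 68 or c = −32.

c = −32 or c = 68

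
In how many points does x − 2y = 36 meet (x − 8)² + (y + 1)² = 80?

0

d² = (1·8 − 2·(−1) − (36))²/5 = 676/5; r² = 80.
Since d² > r², the line lies outside the circle.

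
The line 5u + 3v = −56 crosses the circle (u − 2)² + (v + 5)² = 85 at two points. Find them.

Express v = (−56 − 5u)/3 and substitute into the circle:
34u² + 374u + 952 = 0  ⟹  u² + 11u + 28 = 0
u = −4 or u = −7, giving (−4, −12) and (−7, −7).

(−7, −7) and (−4, −12)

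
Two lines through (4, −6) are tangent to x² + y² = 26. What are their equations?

Write the tangent as mx − y + (−6 − m·(4)) = 0 and set its distance from the centre to √26:
(−4m − (6))² = 26(m² + 1)
5m² − 24m − 5 = 0, so m = −1/5 or m = 5.
Through (4, −6) these give x + 5y = −26 and 5x − y = 26.

x + 5y = −26 and 5x − y = 26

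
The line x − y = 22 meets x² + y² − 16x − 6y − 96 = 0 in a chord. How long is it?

Substitute y = x − 22:
2x² − 66x + 520 = 0  ⟹  x² − 33x + 260 = 0
x = 20 or x = 13, giving (20, −2) and (13, −9).
Chord length = distance between (20, −2) and (13, −9) = √98 = 7√2.

7√2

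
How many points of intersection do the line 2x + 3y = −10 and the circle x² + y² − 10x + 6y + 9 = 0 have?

Substituting the line into the circle gives 13x² − 86x + 1 = 0.
Discriminant = (−86)² − 4·13·(1) = 7344 > 0.
Two real roots: the line is a secant.

2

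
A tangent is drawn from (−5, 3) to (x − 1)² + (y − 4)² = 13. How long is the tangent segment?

2√6

With centre O = (1, 4), |OP|² = 37 and r² = 13.
By the tangent–radius right angle, tangent length = √(|PO|² − r²) = √24 = 2√6.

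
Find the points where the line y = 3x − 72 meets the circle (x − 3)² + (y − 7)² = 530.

(22, −6) and (26, 6)

Express y = 3x − 72 and substitute into the circle:
10x² − 480x + 5720 = 0  ⟹  x² − 48x + 572 = 0
x = 26 or x = 22, giving (26, 6) and (22, −6).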